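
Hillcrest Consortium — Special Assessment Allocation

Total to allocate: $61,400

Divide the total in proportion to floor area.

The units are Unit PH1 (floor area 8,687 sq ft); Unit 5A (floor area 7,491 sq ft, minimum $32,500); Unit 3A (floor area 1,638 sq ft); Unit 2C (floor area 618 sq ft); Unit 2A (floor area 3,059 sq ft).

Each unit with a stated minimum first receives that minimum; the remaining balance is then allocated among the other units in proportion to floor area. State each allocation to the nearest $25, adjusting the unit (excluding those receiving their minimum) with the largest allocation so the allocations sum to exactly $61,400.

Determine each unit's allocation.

Minimums first: Unit 5A $32,500. Residual $28,900.
Residual split over remaining floor area 14,002: Unit PH1 17,929.89 → $17,925; Unit 3A 3,380.82 → $3,375; Unit 2C 1,275.55 → $1,275; Unit 2A 6,313.75 → $6,325.

Unit PH1: $17,925; Unit 5A: $32,500; Unit 3A: $3,375; Unit 2C: $1,275; Unit 2A: $6,325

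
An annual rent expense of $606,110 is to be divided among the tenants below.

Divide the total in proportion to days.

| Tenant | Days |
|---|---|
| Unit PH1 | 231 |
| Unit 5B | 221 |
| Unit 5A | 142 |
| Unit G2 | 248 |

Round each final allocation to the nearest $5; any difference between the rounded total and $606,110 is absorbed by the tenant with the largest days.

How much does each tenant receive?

Sum of days: 231 + 221 + 142 + 248 = 842.
Proportional shares: Unit PH1 166,284.33; Unit 5B 159,085.88; Unit 5A 102,218.08; Unit G2 178,521.71.
After rounding ($5): Unit PH1 $166,285; Unit 5B $159,085; Unit 5A $102,220; Unit G2 $178,520. Sum = $606,110.
No rounding difference to absorb.

Unit PH1: $166,285 · Unit 5B: $159,085 · Unit 5A: $102,220 · Unit G2: $178,520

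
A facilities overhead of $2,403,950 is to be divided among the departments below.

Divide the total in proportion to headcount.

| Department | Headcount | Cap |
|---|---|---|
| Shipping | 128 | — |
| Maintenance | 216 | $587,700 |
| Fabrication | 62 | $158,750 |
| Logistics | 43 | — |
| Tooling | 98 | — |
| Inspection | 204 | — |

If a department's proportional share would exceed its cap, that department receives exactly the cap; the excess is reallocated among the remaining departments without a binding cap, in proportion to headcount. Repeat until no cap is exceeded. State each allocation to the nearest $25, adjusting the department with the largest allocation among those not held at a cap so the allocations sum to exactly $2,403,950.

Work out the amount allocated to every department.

Headcount total: 751.
Pro-rata shares before constraints: Shipping 409,727.83; Maintenance 691,415.71; Fabrication 198,461.92; Logistics 137,642.94; Tooling 313,697.87; Inspection 653,003.73.
Capped: Maintenance ($587,700), Fabrication ($158,750); balance $1,657,500 reallocated over remaining headcount 473.
Redistributed shares: Shipping 448,541.23 → $448,550; Logistics 150,681.82 → $150,675; Tooling 343,414.38 → $343,425; Inspection 714,862.58 → $714,875.
Rounding difference −$25 applied to Inspection → $714,850.

Shipping: $448,550; Maintenance: $587,700; Fabrication: $158,750; Logistics: $150,675; Tooling: $343,425; Inspection: $714,850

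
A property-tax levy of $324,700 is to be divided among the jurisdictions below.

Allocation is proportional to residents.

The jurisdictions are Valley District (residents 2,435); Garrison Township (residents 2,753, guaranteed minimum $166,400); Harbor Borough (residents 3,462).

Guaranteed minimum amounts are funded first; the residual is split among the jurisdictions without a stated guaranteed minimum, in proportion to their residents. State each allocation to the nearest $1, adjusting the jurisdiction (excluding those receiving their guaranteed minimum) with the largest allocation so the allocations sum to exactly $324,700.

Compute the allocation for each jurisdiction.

Guaranteed amounts: Garrison Township $166,400. Residual $158,300.
Residual split over remaining residents 5,897: Valley District 65,365.52 → $65,366; Harbor Borough 92,934.48 → $92,934.

Valley District: $65,366; Garrison Township: $166,400; Harbor Borough: $92,934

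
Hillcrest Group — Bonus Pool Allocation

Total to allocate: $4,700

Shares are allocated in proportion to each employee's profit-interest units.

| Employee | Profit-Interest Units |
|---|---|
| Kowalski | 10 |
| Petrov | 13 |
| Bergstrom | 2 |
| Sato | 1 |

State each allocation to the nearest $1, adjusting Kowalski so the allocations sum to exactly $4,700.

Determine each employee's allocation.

Kowalski: $1,807 | Petrov: $2,350 | Bergstrom: $362 | Sato: $181

Combined profit-interest units = 26.
Unrounded shares: Kowalski 10/26 × $4,700 = 1,807.69; Petrov 13/26 × $4,700 = 2,350.00; Bergstrom 2/26 × $4,700 = 361.54; Sato 1/26 × $4,700 = 180.77.
After rounding ($1): Kowalski $1,808; Petrov $2,350; Bergstrom $362; Sato $181. Sum = $4,701.
Difference $4,700 − $4,701 = −$1 applied to Kowalski: Kowalski becomes $1,807.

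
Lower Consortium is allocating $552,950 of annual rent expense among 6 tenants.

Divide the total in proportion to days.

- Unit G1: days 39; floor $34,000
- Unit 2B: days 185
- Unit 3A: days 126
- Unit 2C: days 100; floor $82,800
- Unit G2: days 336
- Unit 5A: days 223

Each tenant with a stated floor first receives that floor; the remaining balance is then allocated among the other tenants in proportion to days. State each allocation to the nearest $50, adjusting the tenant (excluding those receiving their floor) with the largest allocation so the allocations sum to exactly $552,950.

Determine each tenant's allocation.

Minimums first: Unit G1 $34,000; Unit 2C $82,800. Balance $436,150.
Balance split over remaining days 870: Unit 2B 92,744.54 → $92,750; Unit 3A 63,166.55 → $63,150; Unit G2 168,444.14 → $168,450; Unit 5A 111,794.77 → $111,800.

Unit G1: $34,000 · Unit 2B: $92,750 · Unit 3A: $63,150 · Unit 2C: $82,800 · Unit G2: $168,450 · Unit 5A: $111,800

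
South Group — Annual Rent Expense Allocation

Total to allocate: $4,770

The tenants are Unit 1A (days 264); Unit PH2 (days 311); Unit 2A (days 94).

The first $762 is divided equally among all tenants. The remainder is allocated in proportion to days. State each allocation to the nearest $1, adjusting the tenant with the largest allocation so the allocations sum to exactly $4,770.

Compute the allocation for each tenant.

Unit 1A: $1,836 | Unit PH2: $2,117 | Unit 2A: $817

Equal tier: $762 ÷ 3 = $254 apiece.
Remainder $4,008 by days (total 669): Unit 1A 1,581.63 → $1,582; Unit PH2 1,863.21 → $1,863; Unit 2A 563.16 → $563.
Totals: Unit 1A $254 + $1,582 = $1,836; Unit PH2 $254 + $1,863 = $2,117; Unit 2A $254 + $563 = $817.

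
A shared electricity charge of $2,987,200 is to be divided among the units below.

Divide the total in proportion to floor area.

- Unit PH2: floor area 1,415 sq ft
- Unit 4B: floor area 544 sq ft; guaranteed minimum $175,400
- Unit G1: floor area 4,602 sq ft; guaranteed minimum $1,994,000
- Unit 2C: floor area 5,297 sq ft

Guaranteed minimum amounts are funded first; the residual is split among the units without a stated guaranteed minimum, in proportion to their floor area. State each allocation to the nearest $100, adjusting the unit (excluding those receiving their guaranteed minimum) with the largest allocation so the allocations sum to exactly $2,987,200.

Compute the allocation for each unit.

Minimums first: Unit 4B $175,400; Unit G1 $1,994,000. Balance $817,800.
Balance split over remaining floor area 6,712: Unit PH2 172,405.69 → $172,400; Unit 2C 645,394.31 → $645,400.

Unit PH2: $172,400; Unit 4B: $175,400; Unit G1: $1,994,000; Unit 2C: $645,400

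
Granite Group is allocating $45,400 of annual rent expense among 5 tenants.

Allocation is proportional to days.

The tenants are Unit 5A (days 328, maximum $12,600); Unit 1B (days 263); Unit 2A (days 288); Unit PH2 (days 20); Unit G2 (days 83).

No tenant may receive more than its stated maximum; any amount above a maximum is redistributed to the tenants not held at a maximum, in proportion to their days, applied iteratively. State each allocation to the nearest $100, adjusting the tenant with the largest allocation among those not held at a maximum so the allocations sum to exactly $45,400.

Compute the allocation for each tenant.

Combined days = 982.
Proportional shares (ignoring caps): Unit 5A 15,164.15; Unit 1B 12,159.06; Unit 2A 13,314.87; Unit PH2 924.64; Unit G2 3,837.27.
Capped: Unit 5A ($12,600); residual $32,800 reallocated over remaining days 654.
Redistributed shares: Unit 1B 13,190.21 → $13,200; Unit 2A 14,444.04 → $14,400; Unit PH2 1,003.06 → $1,000; Unit G2 4,162.69 → $4,200.

Unit 5A: $12,600; Unit 1B: $13,200; Unit 2A: $14,400; Unit PH2: $1,000; Unit G2: $4,200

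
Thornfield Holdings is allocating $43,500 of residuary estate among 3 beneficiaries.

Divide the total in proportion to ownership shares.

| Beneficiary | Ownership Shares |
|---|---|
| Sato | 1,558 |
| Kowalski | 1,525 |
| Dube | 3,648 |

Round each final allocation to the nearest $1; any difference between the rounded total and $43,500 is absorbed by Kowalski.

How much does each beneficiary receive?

Sato: $10,069 | Kowalski: $9,855 | Dube: $23,576

Total ownership shares = 6,731.
Raw shares: Sato 1,558/6,731 × $43,500 = 10,068.79; Kowalski 1,525/6,731 × $43,500 = 9,855.52; Dube 3,648/6,731 × $43,500 = 23,575.69.
After rounding ($1): Sato $10,069; Kowalski $9,856; Dube $23,576. Sum = $43,501.
Difference $43,500 − $43,501 = −$1 applied to Kowalski: Kowalski becomes $9,855.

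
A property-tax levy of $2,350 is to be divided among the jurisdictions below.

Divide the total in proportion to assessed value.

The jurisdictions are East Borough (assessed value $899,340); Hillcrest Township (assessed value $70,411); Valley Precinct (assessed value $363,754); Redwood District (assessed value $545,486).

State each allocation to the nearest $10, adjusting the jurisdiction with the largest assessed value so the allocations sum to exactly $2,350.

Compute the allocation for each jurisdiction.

East Borough: $1,130; Hillcrest Township: $90; Valley Precinct: $450; Redwood District: $680

Total assessed value = 899,340 + 70,411 + 363,754 + 545,486 = 1,878,991.
Pro-rata amounts: East Borough 1,124.78; Hillcrest Township 88.06; Valley Precinct 454.94; Redwood District 682.22.
After rounding ($10): East Borough $1,120; Hillcrest Township $90; Valley Precinct $450; Redwood District $680. Sum = $2,340.
Difference $2,350 − $2,340 = +$10 applied to largest assessed value (East Borough): East Borough becomes $1,130.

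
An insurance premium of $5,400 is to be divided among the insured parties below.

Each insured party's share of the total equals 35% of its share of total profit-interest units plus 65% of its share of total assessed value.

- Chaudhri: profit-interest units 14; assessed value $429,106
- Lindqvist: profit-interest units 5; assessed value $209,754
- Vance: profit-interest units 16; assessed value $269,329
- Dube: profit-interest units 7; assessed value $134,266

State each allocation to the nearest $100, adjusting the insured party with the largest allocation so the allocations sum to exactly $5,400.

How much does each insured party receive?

Profit-interest units total 42; assessed value total 1,042,455.
Blended shares (35% profit-interest units + 65% assessed value): Chaudhri 0.3842; Lindqvist 0.1725; Vance 0.3013; Dube 0.1421.
Proportional shares: Chaudhri 2,074.82; Lindqvist 931.25; Vance 1,626.84; Dube 767.08.
After rounding ($100): Chaudhri $2,100; Lindqvist $900; Vance $1,600; Dube $800. Sum = $5,400.
Sum already equals the total — no adjustment.

Chaudhri: $2,100 · Lindqvist: $900 · Vance: $1,600 · Dube: $800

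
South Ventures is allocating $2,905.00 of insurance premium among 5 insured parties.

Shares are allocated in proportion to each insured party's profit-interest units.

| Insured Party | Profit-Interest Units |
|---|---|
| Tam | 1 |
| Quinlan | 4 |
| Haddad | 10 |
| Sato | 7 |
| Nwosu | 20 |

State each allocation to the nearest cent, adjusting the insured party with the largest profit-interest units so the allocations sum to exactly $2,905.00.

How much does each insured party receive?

Tam: $69.17 · Quinlan: $276.67 · Haddad: $691.67 · Sato: $484.17 · Nwosu: $1,383.32

Sum of profit-interest units: 1 + 4 + 10 + 7 + 20 = 42.
Pro-rata amounts: Tam 69.1667; Quinlan 276.6667; Haddad 691.6667; Sato 484.1667; Nwosu 1,383.3333.
After rounding (cent): Tam $69.17; Quinlan $276.67; Haddad $691.67; Sato $484.17; Nwosu $1,383.33. Sum = $2,905.01.
Difference $2,905.00 − $2,905.01 = −$0.01 applied to largest profit-interest units (Nwosu): Nwosu becomes $1,383.32.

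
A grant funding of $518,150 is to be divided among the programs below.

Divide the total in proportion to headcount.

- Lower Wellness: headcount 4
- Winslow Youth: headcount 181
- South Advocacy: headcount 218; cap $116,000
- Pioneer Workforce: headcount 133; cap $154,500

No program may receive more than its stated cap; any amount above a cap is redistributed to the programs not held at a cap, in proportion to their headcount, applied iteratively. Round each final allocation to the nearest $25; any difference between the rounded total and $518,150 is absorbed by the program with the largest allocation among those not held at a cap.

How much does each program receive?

Lower Wellness: $5,350; Winslow Youth: $242,300; South Advocacy: $116,000; Pioneer Workforce: $154,500

Sum of headcount: 536.
Proportional shares (ignoring caps): Lower Wellness 3,866.79; Winslow Youth 174,972.29; South Advocacy 210,740.11; Pioneer Workforce 128,570.80.
Held at cap: South Advocacy ($116,000); balance $402,150 reallocated over remaining headcount 318.
Held at cap: Pioneer Workforce ($154,500); balance $247,650 reallocated over remaining headcount 185.
Redistributed shares: Lower Wellness 5,354.59 → $5,350; Winslow Youth 242,295.41 → $242,300.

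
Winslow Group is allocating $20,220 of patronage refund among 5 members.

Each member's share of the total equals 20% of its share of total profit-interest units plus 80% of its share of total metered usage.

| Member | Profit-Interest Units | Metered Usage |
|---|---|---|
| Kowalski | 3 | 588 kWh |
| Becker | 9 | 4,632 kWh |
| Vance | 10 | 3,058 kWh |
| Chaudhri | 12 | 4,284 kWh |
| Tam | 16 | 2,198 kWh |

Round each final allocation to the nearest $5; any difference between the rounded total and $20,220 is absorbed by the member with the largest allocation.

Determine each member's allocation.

Kowalski: $885 · Becker: $5,805 · Vance: $4,160 · Chaudhri: $5,665 · Tam: $3,705

Totals — profit-interest units 50, metered usage 14,760.
Composite weights (20% profit-interest units + 80% metered usage): Kowalski 0.0439; Becker 0.2871; Vance 0.2057; Chaudhri 0.2802; Tam 0.1831.
Unrounded shares: Kowalski 887.05; Becker 5,804.29; Vance 4,160.17; Chaudhri 5,665.55; Tam 3,702.95.
At nearest $5: Kowalski $885; Becker $5,805; Vance $4,160; Chaudhri $5,665; Tam $3,705. Sum = $20,220.
Rounded total matches; no reconciliation needed.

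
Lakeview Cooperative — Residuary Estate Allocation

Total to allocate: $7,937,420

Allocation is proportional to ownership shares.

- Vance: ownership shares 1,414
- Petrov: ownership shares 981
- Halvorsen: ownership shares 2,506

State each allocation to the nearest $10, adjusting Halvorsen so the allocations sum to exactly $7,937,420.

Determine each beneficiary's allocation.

Vance: $2,290,050; Petrov: $1,588,780; Halvorsen: $4,058,590

Combined ownership shares = 4,901.
Pro-rata amounts: Vance 1,414/4,901 × $7,937,420 = 2,290,045.27; Petrov 981/4,901 × $7,937,420 = 1,588,779.64; Halvorsen 2,506/4,901 × $7,937,420 = 4,058,595.09.
Rounded to nearest $10: Vance $2,290,050; Petrov $1,588,780; Halvorsen $4,058,600. Sum = $7,937,430.
Difference $7,937,420 − $7,937,430 = −$10 applied to Halvorsen: Halvorsen becomes $4,058,590.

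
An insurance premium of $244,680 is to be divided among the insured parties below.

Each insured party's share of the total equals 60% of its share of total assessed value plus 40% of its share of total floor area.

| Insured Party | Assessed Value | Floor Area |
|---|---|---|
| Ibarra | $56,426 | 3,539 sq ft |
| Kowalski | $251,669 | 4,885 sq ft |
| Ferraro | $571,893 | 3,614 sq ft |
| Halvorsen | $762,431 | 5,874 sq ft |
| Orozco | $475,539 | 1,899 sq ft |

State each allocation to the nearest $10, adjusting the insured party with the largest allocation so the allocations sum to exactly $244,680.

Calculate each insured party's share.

Ibarra: $21,390 · Kowalski: $41,580 · Ferraro: $57,500 · Halvorsen: $81,870 · Orozco: $42,340

Assessed value total 2,117,958; floor area total 19,811.
Combined weights (60% assessed value + 40% floor area): Ibarra 0.0874; Kowalski 0.1699; Ferraro 0.2350; Halvorsen 0.3346; Orozco 0.1731.
Pro-rata amounts: Ibarra 21,394.89; Kowalski 41,577.94; Ferraro 57,495.43; Halvorsen 81,867.77; Orozco 42,343.98.
At nearest $10: Ibarra $21,390; Kowalski $41,580; Ferraro $57,500; Halvorsen $81,870; Orozco $42,340. Sum = $244,680.
Rounded total matches; no reconciliation needed.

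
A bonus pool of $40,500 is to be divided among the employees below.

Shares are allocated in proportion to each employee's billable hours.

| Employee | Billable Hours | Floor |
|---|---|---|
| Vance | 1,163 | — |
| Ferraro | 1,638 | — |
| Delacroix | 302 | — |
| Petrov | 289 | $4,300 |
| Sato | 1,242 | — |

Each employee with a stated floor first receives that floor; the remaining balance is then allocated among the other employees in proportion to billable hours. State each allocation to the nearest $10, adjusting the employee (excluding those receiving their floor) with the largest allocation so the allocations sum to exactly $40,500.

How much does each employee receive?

Minimums first: Petrov $4,300. Balance $36,200.
Balance split over remaining billable hours 4,345: Vance 9,689.44 → $9,690; Ferraro 13,646.86 → $13,650; Delacroix 2,516.09 → $2,520; Sato 10,347.62 → $10,350.
Rounding difference −$10 applied to Ferraro → $13,640.

Vance: $9,690 · Ferraro: $13,640 · Delacroix: $2,520 · Petrov: $4,300 · Sato: $10,350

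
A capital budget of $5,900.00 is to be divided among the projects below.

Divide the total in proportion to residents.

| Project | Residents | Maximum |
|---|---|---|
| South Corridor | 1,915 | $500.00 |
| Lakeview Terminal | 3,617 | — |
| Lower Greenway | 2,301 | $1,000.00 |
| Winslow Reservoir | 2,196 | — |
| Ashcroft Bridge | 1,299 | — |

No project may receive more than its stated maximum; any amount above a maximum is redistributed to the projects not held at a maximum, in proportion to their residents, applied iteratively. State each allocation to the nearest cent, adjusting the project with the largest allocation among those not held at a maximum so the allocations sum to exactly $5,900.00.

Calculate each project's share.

Combined residents = 11,328.
Pro-rata shares before constraints: South Corridor 997.3958; Lakeview Terminal 1,883.8542; Lower Greenway 1,198.4375; Winslow Reservoir 1,143.7500; Ashcroft Bridge 676.5625.
Held at cap: South Corridor ($500.00), Lower Greenway ($1,000.00); residual $4,400.00 reallocated over remaining residents 7,112.
Remaining shares: Lakeview Terminal 2,237.7390 → $2,237.74; Winslow Reservoir 1,358.6052 → $1,358.61; Ashcroft Bridge 803.6558 → $803.66.
Rounding difference −$0.01 applied to Lakeview Terminal → $2,237.73.

South Corridor: $500.00 · Lakeview Terminal: $2,237.73 · Lower Greenway: $1,000.00 · Winslow Reservoir: $1,358.61 · Ashcroft Bridge: $803.66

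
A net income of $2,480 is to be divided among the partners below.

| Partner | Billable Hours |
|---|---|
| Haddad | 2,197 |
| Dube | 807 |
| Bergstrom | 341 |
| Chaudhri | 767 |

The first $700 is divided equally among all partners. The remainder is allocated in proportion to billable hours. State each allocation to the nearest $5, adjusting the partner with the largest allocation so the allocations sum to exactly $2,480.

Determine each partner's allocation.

Haddad: $1,125 · Dube: $525 · Bergstrom: $325 · Chaudhri: $505

$700 shared equally gives $175 per partner.
Remainder $1,780 by billable hours (total 4,112): Haddad 951.04 → $950; Dube 349.33 → $350; Bergstrom 147.61 → $150; Chaudhri 332.02 → $330.
Totals: Haddad $175 + $950 = $1,125; Dube $175 + $350 = $525; Bergstrom $175 + $150 = $325; Chaudhri $175 + $330 = $505.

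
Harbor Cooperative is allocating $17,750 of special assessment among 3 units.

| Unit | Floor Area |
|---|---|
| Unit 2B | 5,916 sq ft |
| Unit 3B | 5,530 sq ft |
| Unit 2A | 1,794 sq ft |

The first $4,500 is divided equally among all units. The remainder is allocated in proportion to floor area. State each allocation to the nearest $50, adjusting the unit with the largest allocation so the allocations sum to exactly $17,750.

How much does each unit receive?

First tranche $4,500 split equally: $1,500 each.
Remainder $13,250 by floor area (total 13,240): Unit 2B 5,920.47 → $5,900; Unit 3B 5,534.18 → $5,550; Unit 2A 1,795.35 → $1,800.
Totals: Unit 2B $1,500 + $5,900 = $7,400; Unit 3B $1,500 + $5,550 = $7,050; Unit 2A $1,500 + $1,800 = $3,300.

Unit 2B: $7,400; Unit 3B: $7,050; Unit 2A: $3,300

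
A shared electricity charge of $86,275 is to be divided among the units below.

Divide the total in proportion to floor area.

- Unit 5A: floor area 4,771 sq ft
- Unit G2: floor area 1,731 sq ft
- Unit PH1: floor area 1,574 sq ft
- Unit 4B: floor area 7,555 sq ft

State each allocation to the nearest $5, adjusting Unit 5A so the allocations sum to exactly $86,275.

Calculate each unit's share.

Unit 5A: $26,330 | Unit G2: $9,555 | Unit PH1: $8,690 | Unit 4B: $41,700

Combined floor area = 15,631.
Pro-rata amounts: Unit 5A 4,771/15,631 × $86,275 = 26,333.44; Unit G2 1,731/15,631 × $86,275 = 9,554.22; Unit PH1 1,574/15,631 × $86,275 = 8,687.66; Unit 4B 7,555/15,631 × $86,275 = 41,699.68.
Rounded to nearest $5: Unit 5A $26,335; Unit G2 $9,555; Unit PH1 $8,690; Unit 4B $41,700. Sum = $86,280.
Difference $86,275 − $86,280 = −$5 applied to Unit 5A: Unit 5A becomes $26,330.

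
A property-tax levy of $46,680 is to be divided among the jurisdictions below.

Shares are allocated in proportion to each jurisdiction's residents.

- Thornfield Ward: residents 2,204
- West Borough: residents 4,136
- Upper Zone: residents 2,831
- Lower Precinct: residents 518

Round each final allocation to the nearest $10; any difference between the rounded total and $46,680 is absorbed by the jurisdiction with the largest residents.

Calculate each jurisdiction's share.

Thornfield Ward: $10,620; West Borough: $19,920; Upper Zone: $13,640; Lower Precinct: $2,500

Sum of residents: 9,689.
Pro-rata amounts: Thornfield Ward 2,204/9,689 × $46,680 = 10,618.51; West Borough 4,136/9,689 × $46,680 = 19,926.56; Upper Zone 2,831/9,689 × $46,680 = 13,639.29; Lower Precinct 518/9,689 × $46,680 = 2,495.64.
At nearest $10: Thornfield Ward $10,620; West Borough $19,930; Upper Zone $13,640; Lower Precinct $2,500. Sum = $46,690.
Difference $46,680 − $46,690 = −$10 applied to largest residents (West Borough): West Borough becomes $19,920.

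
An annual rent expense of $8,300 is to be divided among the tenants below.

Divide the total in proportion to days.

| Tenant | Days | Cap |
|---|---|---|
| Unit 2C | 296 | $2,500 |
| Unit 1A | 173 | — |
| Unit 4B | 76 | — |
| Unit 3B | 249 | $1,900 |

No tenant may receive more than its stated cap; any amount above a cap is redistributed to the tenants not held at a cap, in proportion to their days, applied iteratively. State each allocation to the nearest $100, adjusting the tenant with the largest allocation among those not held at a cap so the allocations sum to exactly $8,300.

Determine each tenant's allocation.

Combined days = 794.
Pro-rata shares before constraints: Unit 2C 3,094.21; Unit 1A 1,808.44; Unit 4B 794.46; Unit 3B 2,602.90.
Cap binds for Unit 2C ($2,500), Unit 3B ($1,900); balance $3,900 reallocated over remaining days 249.
Remaining shares: Unit 1A 2,709.64 → $2,700; Unit 4B 1,190.36 → $1,200.

Unit 2C: $2,500 | Unit 1A: $2,700 | Unit 4B: $1,200 | Unit 3B: $1,900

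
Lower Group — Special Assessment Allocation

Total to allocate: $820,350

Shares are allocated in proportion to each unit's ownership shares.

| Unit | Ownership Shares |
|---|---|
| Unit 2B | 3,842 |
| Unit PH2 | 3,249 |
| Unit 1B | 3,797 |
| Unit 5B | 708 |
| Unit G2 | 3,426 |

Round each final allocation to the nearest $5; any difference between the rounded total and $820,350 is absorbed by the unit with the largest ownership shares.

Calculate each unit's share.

Combined ownership shares = 3,842 + 3,249 + 3,797 + 708 + 3,426 = 15,022.
Unrounded shares: Unit 2B 209,811.26; Unit PH2 177,427.58; Unit 1B 207,353.81; Unit 5B 38,663.81; Unit G2 187,093.54.
Rounded to nearest $5: Unit 2B $209,810; Unit PH2 $177,430; Unit 1B $207,355; Unit 5B $38,665; Unit G2 $187,095. Sum = $820,355.
Difference $820,350 − $820,355 = −$5 applied to largest ownership shares (Unit 2B): Unit 2B becomes $209,805.

Unit 2B: $209,805; Unit PH2: $177,430; Unit 1B: $207,355; Unit 5B: $38,665; Unit G2: $187,095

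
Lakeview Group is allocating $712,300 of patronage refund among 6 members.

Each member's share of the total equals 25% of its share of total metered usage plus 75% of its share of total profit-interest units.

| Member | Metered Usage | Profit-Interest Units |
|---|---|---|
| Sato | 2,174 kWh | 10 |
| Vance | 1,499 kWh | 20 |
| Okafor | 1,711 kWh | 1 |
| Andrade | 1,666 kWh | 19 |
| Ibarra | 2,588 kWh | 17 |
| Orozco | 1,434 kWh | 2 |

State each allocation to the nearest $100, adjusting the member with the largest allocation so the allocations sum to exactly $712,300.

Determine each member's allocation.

Sato: $112,400; Vance: $179,000; Okafor: $35,300; Andrade: $173,900; Ibarra: $173,200; Orozco: $38,500

Metered usage total 11,072; profit-interest units total 69.
Composite weights (25% metered usage + 75% profit-interest units): Sato 0.1578; Vance 0.2512; Okafor 0.0495; Andrade 0.2441; Ibarra 0.2432; Orozco 0.0541.
Unrounded shares: Sato 112,389.15; Vance 178,956.79; Okafor 35,261.03; Andrade 173,900.32; Ibarra 173,244.40; Orozco 38,548.33.
Rounded to nearest $100: Sato $112,400; Vance $179,000; Okafor $35,300; Andrade $173,900; Ibarra $173,200; Orozco $38,500. Sum = $712,300.
Rounded total matches; no reconciliation needed.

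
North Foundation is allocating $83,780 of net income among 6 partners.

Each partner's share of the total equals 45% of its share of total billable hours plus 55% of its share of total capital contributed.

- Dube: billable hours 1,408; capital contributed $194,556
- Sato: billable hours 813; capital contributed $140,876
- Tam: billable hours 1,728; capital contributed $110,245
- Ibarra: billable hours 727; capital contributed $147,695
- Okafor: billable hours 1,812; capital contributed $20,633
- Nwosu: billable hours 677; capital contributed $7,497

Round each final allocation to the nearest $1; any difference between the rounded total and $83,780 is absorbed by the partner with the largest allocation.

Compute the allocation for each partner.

Totals — billable hours 7,165, capital contributed 621,502.
Combined weights (45% billable hours + 55% capital contributed): Dube 0.2606; Sato 0.1757; Tam 0.2061; Ibarra 0.1764; Okafor 0.1321; Nwosu 0.0492.
Proportional shares: Dube 21,833.30; Sato 14,722.60; Tam 17,266.15; Ibarra 14,775.66; Okafor 11,064.19; Nwosu 4,118.10.
After rounding ($1): Dube $21,833; Sato $14,723; Tam $17,266; Ibarra $14,776; Okafor $11,064; Nwosu $4,118. Sum = $83,780.
Sum already equals the total — no adjustment.

Dube: $21,833; Sato: $14,723; Tam: $17,266; Ibarra: $14,776; Okafor: $11,064; Nwosu: $4,118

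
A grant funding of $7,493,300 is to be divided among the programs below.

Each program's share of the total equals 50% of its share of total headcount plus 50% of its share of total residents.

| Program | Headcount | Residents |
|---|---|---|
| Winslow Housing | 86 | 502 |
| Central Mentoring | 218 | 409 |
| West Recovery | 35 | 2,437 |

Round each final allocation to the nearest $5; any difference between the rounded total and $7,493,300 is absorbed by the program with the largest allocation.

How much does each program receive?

Totals — headcount 339, residents 3,348.
Composite weights (50% headcount + 50% residents): Winslow Housing 0.2018; Central Mentoring 0.3826; West Recovery 0.4156.
Raw shares: Winslow Housing 1,512,251.27; Central Mentoring 2,867,050.22; West Recovery 3,113,998.51.
At nearest $5: Winslow Housing $1,512,250; Central Mentoring $2,867,050; West Recovery $3,114,000. Sum = $7,493,300.
Rounded total matches; no reconciliation needed.

Winslow Housing: $1,512,250 | Central Mentoring: $2,867,050 | West Recovery: $3,114,000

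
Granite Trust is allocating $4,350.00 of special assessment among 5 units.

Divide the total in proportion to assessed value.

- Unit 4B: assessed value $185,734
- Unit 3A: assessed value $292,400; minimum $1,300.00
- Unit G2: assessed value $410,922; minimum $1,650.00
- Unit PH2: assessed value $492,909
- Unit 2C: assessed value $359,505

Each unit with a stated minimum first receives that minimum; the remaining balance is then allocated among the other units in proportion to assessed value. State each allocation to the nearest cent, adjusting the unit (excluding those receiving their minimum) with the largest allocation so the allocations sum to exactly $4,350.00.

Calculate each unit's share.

Unit 4B: $250.47; Unit 3A: $1,300.00; Unit G2: $1,650.00; Unit PH2: $664.72; Unit 2C: $484.81

Guaranteed amounts: Unit 3A $1,300.00; Unit G2 $1,650.00. Residual $1,400.00.
Residual split over remaining assessed value 1,038,148: Unit 4B 250.4726 → $250.47; Unit PH2 664.7151 → $664.72; Unit 2C 484.8124 → $484.81.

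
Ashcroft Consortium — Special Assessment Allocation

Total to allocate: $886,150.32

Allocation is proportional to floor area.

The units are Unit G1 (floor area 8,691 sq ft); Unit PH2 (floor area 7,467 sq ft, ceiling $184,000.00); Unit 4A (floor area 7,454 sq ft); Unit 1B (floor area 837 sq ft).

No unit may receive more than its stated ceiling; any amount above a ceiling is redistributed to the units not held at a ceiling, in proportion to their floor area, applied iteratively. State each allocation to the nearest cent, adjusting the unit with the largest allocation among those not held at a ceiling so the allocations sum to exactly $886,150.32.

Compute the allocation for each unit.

Total floor area = 24,449.
Proportional shares (ignoring caps): Unit G1 315,003.9851; Unit PH2 270,640.2896; Unit 4A 270,169.1065; Unit 1B 30,336.9388.
Capped: Unit PH2 ($184,000.00); remaining pool $702,150.32 reallocated over remaining floor area 16,982.
Shares after redistribution: Unit G1 359,344.5078 → $359,344.51; Unit 4A 308,198.5918 → $308,198.59; Unit 1B 34,607.2205 → $34,607.22.

Unit G1: $359,344.51 · Unit PH2: $184,000.00 · Unit 4A: $308,198.59 · Unit 1B: $34,607.22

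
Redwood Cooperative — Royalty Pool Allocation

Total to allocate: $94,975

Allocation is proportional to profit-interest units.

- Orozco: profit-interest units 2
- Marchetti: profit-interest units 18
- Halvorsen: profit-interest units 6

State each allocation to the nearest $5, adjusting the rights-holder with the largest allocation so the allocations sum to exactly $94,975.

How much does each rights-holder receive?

Orozco: $7,305 · Marchetti: $65,755 · Halvorsen: $21,915

Profit-interest units total: 26.
Proportional shares: Orozco 2/26 × $94,975 = 7,305.77; Marchetti 18/26 × $94,975 = 65,751.92; Halvorsen 6/26 × $94,975 = 21,917.31.
At nearest $5: Orozco $7,305; Marchetti $65,750; Halvorsen $21,915. Sum = $94,970.
Difference $94,975 − $94,970 = +$5 applied to largest allocation (Marchetti): Marchetti becomes $65,755.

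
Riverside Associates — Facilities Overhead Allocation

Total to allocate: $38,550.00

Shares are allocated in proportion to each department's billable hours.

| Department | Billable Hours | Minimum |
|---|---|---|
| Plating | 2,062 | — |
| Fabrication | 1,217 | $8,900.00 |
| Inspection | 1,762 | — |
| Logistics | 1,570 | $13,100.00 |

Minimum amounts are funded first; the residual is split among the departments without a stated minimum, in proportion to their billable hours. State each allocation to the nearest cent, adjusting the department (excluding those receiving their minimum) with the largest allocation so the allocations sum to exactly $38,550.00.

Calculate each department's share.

Plating: $8,924.19; Fabrication: $8,900.00; Inspection: $7,625.81; Logistics: $13,100.00

Fund the minimums — Fabrication $8,900.00; Logistics $13,100.00. Residual $16,550.00.
Residual split over remaining billable hours 3,824: Plating 8,924.1893 → $8,924.19; Inspection 7,625.8107 → $7,625.81.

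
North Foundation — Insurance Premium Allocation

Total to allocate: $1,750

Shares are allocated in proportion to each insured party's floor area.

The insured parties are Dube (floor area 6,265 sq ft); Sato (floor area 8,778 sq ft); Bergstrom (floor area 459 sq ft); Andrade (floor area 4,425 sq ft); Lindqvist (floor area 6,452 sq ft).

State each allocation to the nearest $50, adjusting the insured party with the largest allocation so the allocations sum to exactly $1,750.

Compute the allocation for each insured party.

Sum of floor area: 26,379.
Proportional shares: Dube 6,265/26,379 × $1,750 = 415.62; Sato 8,778/26,379 × $1,750 = 582.34; Bergstrom 459/26,379 × $1,750 = 30.45; Andrade 4,425/26,379 × $1,750 = 293.56; Lindqvist 6,452/26,379 × $1,750 = 428.03.
After rounding ($50): Dube $400; Sato $600; Bergstrom $50; Andrade $300; Lindqvist $450. Sum = $1,800.
Difference $1,750 − $1,800 = −$50 applied to largest allocation (Sato): Sato becomes $550.

Dube: $400 | Sato: $550 | Bergstrom: $50 | Andrade: $300 | Lindqvist: $450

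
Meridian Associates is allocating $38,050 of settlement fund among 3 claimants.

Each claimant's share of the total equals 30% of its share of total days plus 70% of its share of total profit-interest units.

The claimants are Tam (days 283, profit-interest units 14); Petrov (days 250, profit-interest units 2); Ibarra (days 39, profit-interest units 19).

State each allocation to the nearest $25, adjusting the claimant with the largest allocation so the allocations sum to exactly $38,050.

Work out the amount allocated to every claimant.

Totals — days 572, profit-interest units 35.
Composite weights (30% days + 70% profit-interest units): Tam 0.4284; Petrov 0.1711; Ibarra 0.4005.
Pro-rata amounts: Tam 16,301.63; Petrov 6,511.07; Ibarra 15,237.30.
After rounding ($25): Tam $16,300; Petrov $6,500; Ibarra $15,225. Sum = $38,025.
Difference $38,050 − $38,025 = +$25 applied to largest allocation (Tam): Tam becomes $16,325.

Tam: $16,325 | Petrov: $6,500 | Ibarra: $15,225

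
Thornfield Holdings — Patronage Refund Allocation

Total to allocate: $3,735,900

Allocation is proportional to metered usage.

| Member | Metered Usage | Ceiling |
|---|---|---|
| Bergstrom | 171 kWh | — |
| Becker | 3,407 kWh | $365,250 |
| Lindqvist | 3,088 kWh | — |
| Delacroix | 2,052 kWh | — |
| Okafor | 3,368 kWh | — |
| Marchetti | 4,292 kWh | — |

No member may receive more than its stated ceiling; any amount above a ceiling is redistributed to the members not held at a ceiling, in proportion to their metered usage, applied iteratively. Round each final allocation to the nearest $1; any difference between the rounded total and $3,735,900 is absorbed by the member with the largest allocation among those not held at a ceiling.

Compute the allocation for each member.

Bergstrom: $44,436 · Becker: $365,250 · Lindqvist: $802,449 · Delacroix: $533,234 · Okafor: $875,210 · Marchetti: $1,115,321

Sum of metered usage: 16,378.
Unconstrained shares: Bergstrom 39,005.92; Becker 777,152.97; Lindqvist 704,387.54; Delacroix 468,071.00; Okafor 768,256.88; Marchetti 979,025.69.
Capped: Becker ($365,250); residual $3,370,650 reallocated over remaining metered usage 12,971.
Remaining shares: Bergstrom 44,436.14 → $44,436; Lindqvist 802,449.09 → $802,449; Delacroix 533,233.66 → $533,234; Okafor 875,210.02 → $875,210; Marchetti 1,115,321.09 → $1,115,321.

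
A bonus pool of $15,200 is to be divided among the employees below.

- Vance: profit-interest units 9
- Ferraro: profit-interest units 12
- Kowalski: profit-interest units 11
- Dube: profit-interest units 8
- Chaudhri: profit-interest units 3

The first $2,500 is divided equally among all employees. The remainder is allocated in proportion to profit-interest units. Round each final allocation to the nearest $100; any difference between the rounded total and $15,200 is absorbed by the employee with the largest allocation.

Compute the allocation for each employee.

Vance: $3,200 | Ferraro: $4,000 | Kowalski: $3,700 | Dube: $2,900 | Chaudhri: $1,400

$2,500 shared equally gives $500 per employee.
Remainder $12,700 by profit-interest units (total 43): Vance 2,658.14 → $2,700; Ferraro 3,544.19 → $3,500; Kowalski 3,248.84 → $3,200; Dube 2,362.79 → $2,400; Chaudhri 886.05 → $900.
Totals: Vance $500 + $2,700 = $3,200; Ferraro $500 + $3,500 = $4,000; Kowalski $500 + $3,200 = $3,700; Dube $500 + $2,400 = $2,900; Chaudhri $500 + $900 = $1,400.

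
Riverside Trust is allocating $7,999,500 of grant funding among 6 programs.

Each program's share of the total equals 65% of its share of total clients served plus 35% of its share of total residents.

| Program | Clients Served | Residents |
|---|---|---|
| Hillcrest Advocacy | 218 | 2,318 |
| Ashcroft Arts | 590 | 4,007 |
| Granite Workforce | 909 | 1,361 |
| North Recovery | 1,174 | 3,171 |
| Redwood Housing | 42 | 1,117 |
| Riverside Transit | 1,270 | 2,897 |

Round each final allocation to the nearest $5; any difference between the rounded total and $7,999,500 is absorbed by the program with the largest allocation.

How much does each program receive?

Clients served total 4,203; residents total 14,871.
Combined weights (65% clients served + 35% residents): Hillcrest Advocacy 0.0883; Ashcroft Arts 0.1856; Granite Workforce 0.1726; North Recovery 0.2562; Redwood Housing 0.0328; Riverside Transit 0.2646.
Proportional shares: Hillcrest Advocacy 706,114.75; Ashcroft Arts 1,484,323.72; Granite Workforce 1,380,796.11; North Recovery 2,049,412.89; Redwood Housing 262,261.87; Riverside Transit 2,116,590.66.
After rounding ($5): Hillcrest Advocacy $706,115; Ashcroft Arts $1,484,325; Granite Workforce $1,380,795; North Recovery $2,049,415; Redwood Housing $262,260; Riverside Transit $2,116,590. Sum = $7,999,500.
Rounded total matches; no reconciliation needed.

Hillcrest Advocacy: $706,115 · Ashcroft Arts: $1,484,325 · Granite Workforce: $1,380,795 · North Recovery: $2,049,415 · Redwood Housing: $262,260 · Riverside Transit: $2,116,590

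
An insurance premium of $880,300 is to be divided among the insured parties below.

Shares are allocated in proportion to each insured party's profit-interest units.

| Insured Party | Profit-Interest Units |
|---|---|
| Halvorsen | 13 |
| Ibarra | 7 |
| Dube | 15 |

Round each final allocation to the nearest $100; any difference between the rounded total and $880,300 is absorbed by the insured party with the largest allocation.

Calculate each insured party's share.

Halvorsen: $327,000; Ibarra: $176,100; Dube: $377,200

Profit-interest units total: 35.
Pro-rata amounts: Halvorsen 13/35 × $880,300 = 326,968.57; Ibarra 7/35 × $880,300 = 176,060.00; Dube 15/35 × $880,300 = 377,271.43.
At nearest $100: Halvorsen $327,000; Ibarra $176,100; Dube $377,300. Sum = $880,400.
Difference $880,300 − $880,400 = −$100 applied to largest allocation (Dube): Dube becomes $377,200.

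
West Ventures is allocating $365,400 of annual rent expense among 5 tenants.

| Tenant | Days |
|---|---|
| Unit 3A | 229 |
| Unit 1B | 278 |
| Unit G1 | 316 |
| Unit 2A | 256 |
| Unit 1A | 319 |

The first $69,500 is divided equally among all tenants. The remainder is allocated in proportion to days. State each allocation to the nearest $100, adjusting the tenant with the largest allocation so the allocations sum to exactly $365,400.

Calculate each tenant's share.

Unit 3A: $62,400 | Unit 1B: $72,700 | Unit G1: $80,800 | Unit 2A: $68,100 | Unit 1A: $81,400

First tranche $69,500 split equally: $13,900 each.
Remainder $295,900 by days (total 1,398): Unit 3A 48,470.03 → $48,500; Unit 1B 58,841.34 → $58,800; Unit G1 66,884.41 → $66,900; Unit 2A 54,184.84 → $54,200; Unit 1A 67,519.38 → $67,500.
Totals: Unit 3A $13,900 + $48,500 = $62,400; Unit 1B $13,900 + $58,800 = $72,700; Unit G1 $13,900 + $66,900 = $80,800; Unit 2A $13,900 + $54,200 = $68,100; Unit 1A $13,900 + $67,500 = $81,400.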